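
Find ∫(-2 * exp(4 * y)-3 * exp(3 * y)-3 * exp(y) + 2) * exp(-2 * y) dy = -6*sinh(y) - 2*cosh(2*y) + C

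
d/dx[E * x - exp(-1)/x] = (x^2*exp(2) + 1)*exp(-1)/x^2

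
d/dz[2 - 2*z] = -2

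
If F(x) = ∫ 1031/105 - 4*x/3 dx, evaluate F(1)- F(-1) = 2062/105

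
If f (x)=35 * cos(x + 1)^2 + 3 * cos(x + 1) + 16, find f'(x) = -3*sin(x + 1) - 35*sin(2*(x + 1))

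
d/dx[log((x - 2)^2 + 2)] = (2*x - 4)/(x^2 - 4*x + 6)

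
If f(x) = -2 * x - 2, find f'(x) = -2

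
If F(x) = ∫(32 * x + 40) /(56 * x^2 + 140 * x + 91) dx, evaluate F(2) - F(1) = -2*log(82)/7 + 2*log(170)/7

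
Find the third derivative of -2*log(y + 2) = -4/(y^3 + 6*y^2 + 12*y + 8)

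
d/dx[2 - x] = -1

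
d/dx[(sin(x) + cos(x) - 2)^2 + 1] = 2*cos(2*x) - 4*sqrt(2)*cos(x + pi/4)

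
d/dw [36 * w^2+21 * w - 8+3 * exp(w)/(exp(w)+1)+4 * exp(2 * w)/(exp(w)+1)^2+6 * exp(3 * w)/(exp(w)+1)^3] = (72*w*exp(4*w) + 288*w*exp(3*w) + 432*w*exp(2*w) + 288*w*exp(w) + 72*w + 21*exp(4*w) + 113*exp(3*w) + 140*exp(2*w) + 87*exp(w) + 21)/(exp(4*w) + 4*exp(3*w) + 6*exp(2*w) + 4*exp(w) + 1)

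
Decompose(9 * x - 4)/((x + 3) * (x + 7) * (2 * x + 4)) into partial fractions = -67/(40*(x + 7)) + 31/(8*(x + 3)) - 11/(5*(x + 2))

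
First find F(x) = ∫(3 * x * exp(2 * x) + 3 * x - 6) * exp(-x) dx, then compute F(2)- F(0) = -3*exp(-2) + 3*exp(2)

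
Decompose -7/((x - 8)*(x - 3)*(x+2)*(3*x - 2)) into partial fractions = -27/(176*(3*x - 2)) + 7/(400*(x + 2)) + 1/(25*(x - 3)) - 7/(1100*(x - 8))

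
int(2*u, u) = u^2 + C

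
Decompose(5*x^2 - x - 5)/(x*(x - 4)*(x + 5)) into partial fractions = 25/(9*(x + 5)) + 71/(36*(x - 4)) + 1/(4*x)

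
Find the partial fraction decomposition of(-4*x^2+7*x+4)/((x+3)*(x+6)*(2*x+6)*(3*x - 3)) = 13/(27*(x + 6)) - 425/(864*(x + 3)) + 53/(72*(x + 3)^2) + 1/(96*(x - 1))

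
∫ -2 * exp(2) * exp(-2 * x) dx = exp(2 - 2*x) + C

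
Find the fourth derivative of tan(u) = 24*tan(u)^5 + 40*tan(u)^3 + 16*tan(u)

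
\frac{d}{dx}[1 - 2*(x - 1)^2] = 4 - 4*x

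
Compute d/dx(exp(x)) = exp(x)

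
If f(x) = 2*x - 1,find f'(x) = 2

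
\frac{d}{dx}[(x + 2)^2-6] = 2*x + 4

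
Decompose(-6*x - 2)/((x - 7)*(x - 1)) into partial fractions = 4/(3*(x - 1)) - 22/(3*(x - 7))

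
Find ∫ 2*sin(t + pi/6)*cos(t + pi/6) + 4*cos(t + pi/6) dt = (sin(t + pi/6) + 2)^2 + C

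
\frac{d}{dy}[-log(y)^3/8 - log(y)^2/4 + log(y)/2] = (-3*log(y)^2 - 4*log(y) + 4)/(8*y)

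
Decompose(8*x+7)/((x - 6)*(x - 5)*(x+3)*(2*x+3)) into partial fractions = -8/(117*(2*x + 3)) + 17/(216*(x + 3)) - 47/(104*(x - 5)) + 11/(27*(x - 6))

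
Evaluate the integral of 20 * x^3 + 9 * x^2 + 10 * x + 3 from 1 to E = -16 + (3 + 5*E)*(E + exp(3))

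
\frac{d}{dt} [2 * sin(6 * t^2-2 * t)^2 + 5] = 24*t*sin(4*t*(3*t - 1)) - 4*sin(4*t*(3*t - 1))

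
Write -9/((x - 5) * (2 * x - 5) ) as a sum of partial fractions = 18/(5*(2*x - 5)) - 9/(5*(x - 5))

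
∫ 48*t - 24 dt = 24*t^2 - 24*t + C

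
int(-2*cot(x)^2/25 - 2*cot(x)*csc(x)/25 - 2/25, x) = 2*cot(x)/25 + 2*csc(x)/25 + C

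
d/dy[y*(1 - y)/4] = 1/4 - y/2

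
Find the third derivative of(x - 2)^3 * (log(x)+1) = (6*x^3*log(x) + 17*x^3 - 12*x^2 - 12*x - 16)/x^3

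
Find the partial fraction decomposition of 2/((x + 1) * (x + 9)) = -1/(4*(x + 9)) + 1/(4*(x + 1))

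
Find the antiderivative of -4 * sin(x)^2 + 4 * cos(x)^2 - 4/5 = -4*x/5 + 2*sin(2*x) + C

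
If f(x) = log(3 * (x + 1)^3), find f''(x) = -3/(x^2 + 2*x + 1)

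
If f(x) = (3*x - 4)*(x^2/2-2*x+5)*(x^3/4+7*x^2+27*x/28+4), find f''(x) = 45*x^4/4 + 170*x^3 - 8199*x^2/14 + 6480*x/7 - 4195/14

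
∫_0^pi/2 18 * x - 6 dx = -3*pi + 9*pi^2/4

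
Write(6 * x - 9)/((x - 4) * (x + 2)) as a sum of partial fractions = 7/(2*(x + 2)) + 5/(2*(x - 4))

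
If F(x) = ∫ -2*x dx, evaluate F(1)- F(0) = -1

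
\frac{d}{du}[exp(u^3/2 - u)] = 3*u^2*exp(u^3/2 - u)/2 - exp(u^3/2 - u)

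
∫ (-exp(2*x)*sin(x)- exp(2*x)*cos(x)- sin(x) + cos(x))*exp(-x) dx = -2*sin(x)*sinh(x) + C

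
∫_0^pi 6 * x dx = 3*pi^2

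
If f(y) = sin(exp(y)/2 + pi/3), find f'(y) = exp(y)*cos(exp(y)/2 + pi/3)/2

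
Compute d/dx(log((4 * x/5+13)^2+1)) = (16*x + 260)/(8*x^2 + 260*x + 2125)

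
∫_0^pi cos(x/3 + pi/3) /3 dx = 0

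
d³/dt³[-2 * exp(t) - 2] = -2*exp(t)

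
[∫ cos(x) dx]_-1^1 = 2*sin(1)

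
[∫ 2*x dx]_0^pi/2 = pi^2/4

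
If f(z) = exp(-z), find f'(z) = -exp(-z)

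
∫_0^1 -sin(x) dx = -1 + cos(1)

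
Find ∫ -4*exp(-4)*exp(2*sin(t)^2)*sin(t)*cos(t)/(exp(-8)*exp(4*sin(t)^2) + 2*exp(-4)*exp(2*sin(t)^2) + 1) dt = 1/(exp(2*sin(t)^2 - 4) + 1) + C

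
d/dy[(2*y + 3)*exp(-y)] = (-2*y - 1)*exp(-y)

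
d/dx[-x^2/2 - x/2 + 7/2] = -x - 1/2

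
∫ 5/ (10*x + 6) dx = log(5*x + 3)/2 + C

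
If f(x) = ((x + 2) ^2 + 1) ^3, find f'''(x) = 120*x^3 + 720*x^2 + 1512*x + 1104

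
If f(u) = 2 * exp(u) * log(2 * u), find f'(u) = (2*u*exp(u)*log(u) + 2*u*exp(u)*log(2) + 2*exp(u))/u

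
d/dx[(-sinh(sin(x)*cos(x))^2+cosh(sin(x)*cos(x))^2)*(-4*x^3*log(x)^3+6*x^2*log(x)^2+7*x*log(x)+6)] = -12*x^2*log(x)^3 - 12*x^2*log(x)^2 + 12*x*log(x)^2 + 12*x*log(x) + 7*log(x) + 7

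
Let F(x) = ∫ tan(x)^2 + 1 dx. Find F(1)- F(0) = tan(1)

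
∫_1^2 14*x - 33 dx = -12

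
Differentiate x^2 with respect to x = 2*x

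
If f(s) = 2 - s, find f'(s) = -1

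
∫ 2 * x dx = x^2 + C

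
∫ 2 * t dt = t^2 + C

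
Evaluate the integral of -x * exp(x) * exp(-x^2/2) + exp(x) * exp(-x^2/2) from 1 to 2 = 1 - exp(1/2)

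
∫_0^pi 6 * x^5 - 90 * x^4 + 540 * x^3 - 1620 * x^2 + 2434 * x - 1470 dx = -747 + (-3 + pi)^6 + 2*(-3 + pi)^2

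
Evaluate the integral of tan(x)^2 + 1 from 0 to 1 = tan(1)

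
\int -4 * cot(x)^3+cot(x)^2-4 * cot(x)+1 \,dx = (2*cot(x) - 1)*cot(x) + C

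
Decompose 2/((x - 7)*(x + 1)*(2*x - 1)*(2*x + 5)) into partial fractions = -4/(171*(2*x + 5)) - 4/(117*(2*x - 1)) + 1/(36*(x + 1)) + 1/(988*(x - 7))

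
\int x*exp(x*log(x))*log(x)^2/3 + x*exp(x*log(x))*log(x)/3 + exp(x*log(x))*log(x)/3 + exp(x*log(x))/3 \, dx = x*exp(x*log(x))*log(x)/3 + C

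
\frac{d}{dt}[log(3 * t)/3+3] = 1/(3*t)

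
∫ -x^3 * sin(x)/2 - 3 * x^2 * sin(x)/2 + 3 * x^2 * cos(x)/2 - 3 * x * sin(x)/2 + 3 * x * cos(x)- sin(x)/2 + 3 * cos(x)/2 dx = (x + 1)^3*cos(x)/2 + C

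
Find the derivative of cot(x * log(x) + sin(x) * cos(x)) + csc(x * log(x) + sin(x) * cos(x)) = -(log(x)*cos(x*log(x) + sin(x)*cos(x)) + log(x) + 2*cos(x)^2*cos(x*log(x) + sin(x)*cos(x)) + 2*cos(x)^2)/sin(x*log(x) + sin(x)*cos(x))^2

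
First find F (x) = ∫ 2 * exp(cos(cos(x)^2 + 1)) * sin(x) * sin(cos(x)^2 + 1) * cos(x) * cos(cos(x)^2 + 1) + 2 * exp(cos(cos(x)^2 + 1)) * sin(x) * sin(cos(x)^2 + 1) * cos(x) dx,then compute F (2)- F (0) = -exp(cos(2))*cos(2) + exp(cos(cos(2)^2 + 1))*cos(cos(2)^2 + 1)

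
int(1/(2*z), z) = log(z)/2 + C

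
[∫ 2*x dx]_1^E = -1 + exp(2)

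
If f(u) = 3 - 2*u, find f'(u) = -2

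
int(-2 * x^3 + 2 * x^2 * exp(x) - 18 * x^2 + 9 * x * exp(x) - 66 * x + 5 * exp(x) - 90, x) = -x^2 + x*(2*x + 5)*exp(x) - 6*x - (x^2 + 6*x + 14)^2/2 + C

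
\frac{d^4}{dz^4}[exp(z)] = exp(z)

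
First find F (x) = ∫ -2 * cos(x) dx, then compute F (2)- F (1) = -2*sin(2) + 2*sin(1)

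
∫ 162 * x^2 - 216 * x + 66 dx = 54*x^3 - 108*x^2 + 66*x + C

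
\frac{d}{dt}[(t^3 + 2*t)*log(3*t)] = 3*t^2*log(t) + t^2 + 3*t^2*log(3) + 2*log(t) + 2 + 2*log(3)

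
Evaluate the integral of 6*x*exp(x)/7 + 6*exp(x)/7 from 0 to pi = 6*pi*exp(pi)/7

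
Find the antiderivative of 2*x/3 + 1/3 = x^2/3 + x/3 + C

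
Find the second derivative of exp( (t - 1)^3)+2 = 9*t^4*exp(t^3 - 3*t^2 + 3*t - 1) - 36*t^3*exp(t^3 - 3*t^2 + 3*t - 1) + 54*t^2*exp(t^3 - 3*t^2 + 3*t - 1) - 30*t*exp(t^3 - 3*t^2 + 3*t - 1) + 3*exp(t^3 - 3*t^2 + 3*t - 1)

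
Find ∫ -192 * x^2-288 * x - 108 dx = -64*x^3 - 144*x^2 - 108*x + C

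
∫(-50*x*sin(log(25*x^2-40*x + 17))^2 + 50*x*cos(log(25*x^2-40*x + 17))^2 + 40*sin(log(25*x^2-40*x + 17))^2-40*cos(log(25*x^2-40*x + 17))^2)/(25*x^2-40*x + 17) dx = sin(2*log(25*x^2 - 40*x + 17))/2 + C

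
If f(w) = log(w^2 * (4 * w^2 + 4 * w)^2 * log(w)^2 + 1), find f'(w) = (96*w^5*log(w)^2 + 32*w^5*log(w) + 160*w^4*log(w)^2 + 64*w^4*log(w) + 64*w^3*log(w)^2 + 32*w^3*log(w))/(16*w^6*log(w)^2 + 32*w^5*log(w)^2 + 16*w^4*log(w)^2 + 1)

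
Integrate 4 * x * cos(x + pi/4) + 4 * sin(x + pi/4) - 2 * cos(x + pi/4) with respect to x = (4*x - 2)*sin(x + pi/4) + C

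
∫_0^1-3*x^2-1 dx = -2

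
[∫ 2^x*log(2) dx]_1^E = -2 + 2^E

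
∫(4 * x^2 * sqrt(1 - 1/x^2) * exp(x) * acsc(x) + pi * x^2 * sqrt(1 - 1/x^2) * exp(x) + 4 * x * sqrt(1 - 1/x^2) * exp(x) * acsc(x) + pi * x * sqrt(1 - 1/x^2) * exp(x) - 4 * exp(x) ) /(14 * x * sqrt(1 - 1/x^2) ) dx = x*(4*acsc(x) + pi)*exp(x)/14 + C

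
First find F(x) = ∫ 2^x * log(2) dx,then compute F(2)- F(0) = 3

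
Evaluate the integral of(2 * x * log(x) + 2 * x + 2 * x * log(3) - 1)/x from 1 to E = -log(3) + (-1 + 2*E)*log(3*E)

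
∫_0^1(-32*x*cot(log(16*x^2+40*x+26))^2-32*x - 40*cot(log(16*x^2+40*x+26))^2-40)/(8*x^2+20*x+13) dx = -2*cot(log(26)) + 2*cot(log(82))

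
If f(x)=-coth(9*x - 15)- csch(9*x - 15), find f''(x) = -81*(cosh(9*x - 15) + 1)^2/sinh(9*x - 15)^3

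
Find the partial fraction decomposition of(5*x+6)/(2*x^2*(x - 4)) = 13/(16*(x - 4)) - 13/(16*x) - 3/(4*x^2)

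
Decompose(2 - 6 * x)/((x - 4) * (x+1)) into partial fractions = -8/(5*(x + 1)) - 22/(5*(x - 4))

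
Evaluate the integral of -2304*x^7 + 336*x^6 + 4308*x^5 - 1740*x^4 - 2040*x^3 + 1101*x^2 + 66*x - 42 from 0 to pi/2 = -9*pi^2*(-pi^3/2 - 2 + pi^2/12 + 5*pi/2)^2/2 + 21*pi*(-pi^3/2 - 2 + pi^2/12 + 5*pi/2)/2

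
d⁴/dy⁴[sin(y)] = sin(y)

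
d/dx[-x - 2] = -1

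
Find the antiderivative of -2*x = -x^2 + C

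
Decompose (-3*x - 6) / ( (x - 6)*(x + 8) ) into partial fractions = -9/(7*(x + 8)) - 12/(7*(x - 6))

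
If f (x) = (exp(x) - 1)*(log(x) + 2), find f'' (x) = (x^2*exp(x)*log(x) + 2*x^2*exp(x) + 2*x*exp(x) - exp(x) + 1)/x^2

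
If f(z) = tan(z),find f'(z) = cos(z)^(-2)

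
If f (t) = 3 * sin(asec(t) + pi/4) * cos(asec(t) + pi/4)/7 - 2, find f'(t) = (-3*sin(asec(t) + pi/4)^2 + 3*cos(asec(t) + pi/4)^2)/(7*t^2*sqrt(1 - 1/t^2))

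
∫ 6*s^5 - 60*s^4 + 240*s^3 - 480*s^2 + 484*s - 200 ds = s^6 - 12*s^5 + 60*s^4 - 160*s^3 + 242*s^2 - 200*s + C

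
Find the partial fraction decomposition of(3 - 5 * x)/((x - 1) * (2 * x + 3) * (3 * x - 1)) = -6/(11*(3*x - 1)) + 42/(55*(2*x + 3)) - 1/(5*(x - 1))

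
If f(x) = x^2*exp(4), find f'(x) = 2*x*exp(4)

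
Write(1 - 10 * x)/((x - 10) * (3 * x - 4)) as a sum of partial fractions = 37/(26*(3*x - 4)) - 99/(26*(x - 10))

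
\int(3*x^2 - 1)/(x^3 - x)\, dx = log(x^3 - x) + C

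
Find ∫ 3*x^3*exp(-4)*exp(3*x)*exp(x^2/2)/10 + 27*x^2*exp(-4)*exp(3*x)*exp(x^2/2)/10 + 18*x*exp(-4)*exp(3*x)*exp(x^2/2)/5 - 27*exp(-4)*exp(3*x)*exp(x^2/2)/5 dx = 3*(x^2 + 6*x - 8)*exp(x^2/2 + 3*x - 4)/10 + C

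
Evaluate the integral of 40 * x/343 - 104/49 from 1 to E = -12*E/7 + 5*(1 - 2*E/7)^2/7 + 463/343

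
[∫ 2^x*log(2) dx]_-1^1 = 3/2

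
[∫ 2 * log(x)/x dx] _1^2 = log(2)^2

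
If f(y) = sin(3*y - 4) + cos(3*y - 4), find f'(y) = 3*sqrt(2)*cos(3*y - 4 + pi/4)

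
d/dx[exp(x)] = exp(x)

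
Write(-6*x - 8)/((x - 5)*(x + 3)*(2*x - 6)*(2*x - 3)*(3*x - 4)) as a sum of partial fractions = 648/(715*(3*x - 4)) - 136/(189*(2*x - 3)) + 5/(5616*(x + 3)) + 13/(180*(x - 3)) - 19/(1232*(x - 5))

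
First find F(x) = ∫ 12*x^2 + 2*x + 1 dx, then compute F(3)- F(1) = 114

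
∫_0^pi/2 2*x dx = pi^2/4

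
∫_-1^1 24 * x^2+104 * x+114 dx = 244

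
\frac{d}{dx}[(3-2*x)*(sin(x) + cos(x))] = 2*x*sin(x) - 2*x*cos(x) - 5*sin(x) + cos(x)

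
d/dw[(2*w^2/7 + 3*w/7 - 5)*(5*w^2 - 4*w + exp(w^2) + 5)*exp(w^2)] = 20*w^5*exp(w^2)/7 + 2*w^4*exp(w^2) + 8*w^3*exp(2*w^2)/7 - 314*w^3*exp(w^2)/7 + 12*w^2*exp(2*w^2)/7 + 331*w^2*exp(w^2)/7 - 136*w*exp(2*w^2)/7 - 704*w*exp(w^2)/7 + 3*exp(2*w^2)/7 + 155*exp(w^2)/7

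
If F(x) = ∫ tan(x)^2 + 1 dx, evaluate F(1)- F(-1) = 2*tan(1)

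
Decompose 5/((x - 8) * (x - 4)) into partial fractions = -5/(4*(x - 4)) + 5/(4*(x - 8))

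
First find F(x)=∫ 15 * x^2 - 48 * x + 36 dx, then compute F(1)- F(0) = 17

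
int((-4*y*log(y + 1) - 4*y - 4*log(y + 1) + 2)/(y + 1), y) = 2*(1 - 2*y)*log(y + 1) + C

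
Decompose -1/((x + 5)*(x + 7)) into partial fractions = 1/(2*(x + 7)) - 1/(2*(x + 5))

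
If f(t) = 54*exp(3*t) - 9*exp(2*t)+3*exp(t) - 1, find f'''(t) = 1458*exp(3*t) - 72*exp(2*t) + 3*exp(t)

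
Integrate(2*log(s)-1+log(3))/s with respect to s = (log(s) - 1)*log(3*s) + C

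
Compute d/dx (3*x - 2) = 3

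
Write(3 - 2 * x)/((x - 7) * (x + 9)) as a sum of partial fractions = -21/(16*(x + 9)) - 11/(16*(x - 7))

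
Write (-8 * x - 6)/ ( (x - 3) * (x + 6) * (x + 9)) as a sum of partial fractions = 11/(6*(x + 9)) - 14/(9*(x + 6)) - 5/(18*(x - 3))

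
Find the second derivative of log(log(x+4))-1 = (-log(x + 4) - 1)/(x^2*log(x + 4)^2 + 8*x*log(x + 4)^2 + 16*log(x + 4)^2)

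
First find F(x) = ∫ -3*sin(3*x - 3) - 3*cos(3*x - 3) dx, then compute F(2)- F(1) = -1 + cos(3) - sin(3)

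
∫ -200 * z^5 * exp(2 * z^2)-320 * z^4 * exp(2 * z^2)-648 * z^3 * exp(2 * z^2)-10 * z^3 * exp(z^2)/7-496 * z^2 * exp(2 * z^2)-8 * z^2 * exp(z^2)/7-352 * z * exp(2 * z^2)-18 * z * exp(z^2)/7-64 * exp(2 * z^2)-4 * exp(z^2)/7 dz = (-5*z^2 - 4*z - 14*(5*z^2 + 4*z + 4)^2*exp(z^2) - 4)*exp(z^2)/7 + C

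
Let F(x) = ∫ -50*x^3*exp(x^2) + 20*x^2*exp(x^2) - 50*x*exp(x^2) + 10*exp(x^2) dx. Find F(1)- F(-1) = 20*E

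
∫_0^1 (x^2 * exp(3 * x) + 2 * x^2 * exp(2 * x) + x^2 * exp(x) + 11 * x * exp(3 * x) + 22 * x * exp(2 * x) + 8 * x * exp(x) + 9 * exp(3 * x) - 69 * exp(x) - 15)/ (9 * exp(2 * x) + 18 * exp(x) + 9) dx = (-5 + E/3)*(E/(1 + E) + 7/3) + 25/2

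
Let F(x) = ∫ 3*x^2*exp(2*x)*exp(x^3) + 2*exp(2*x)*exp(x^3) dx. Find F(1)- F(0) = -1 + exp(3)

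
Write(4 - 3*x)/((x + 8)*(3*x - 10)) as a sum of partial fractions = -9/(17*(3*x - 10)) - 14/(17*(x + 8))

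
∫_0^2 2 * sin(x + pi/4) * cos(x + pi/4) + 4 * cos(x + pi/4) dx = -(sqrt(2)/2 + 2)^2 + (sin(pi/4 + 2) + 2)^2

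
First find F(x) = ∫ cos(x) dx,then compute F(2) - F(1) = -sin(1) + sin(2)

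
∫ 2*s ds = s^2 + C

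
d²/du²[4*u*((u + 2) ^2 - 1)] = 24*u + 32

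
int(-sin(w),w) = cos(w) + C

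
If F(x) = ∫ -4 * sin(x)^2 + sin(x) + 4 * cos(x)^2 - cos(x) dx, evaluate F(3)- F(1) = -2*sin(2) + 2*sin(6) - sqrt(2)*sin(pi/4 + 3) + sqrt(2)*sin(pi/4 + 1)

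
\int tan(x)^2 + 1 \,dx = tan(x) + C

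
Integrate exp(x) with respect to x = exp(x) + C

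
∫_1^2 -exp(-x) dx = -exp(-1) + exp(-2)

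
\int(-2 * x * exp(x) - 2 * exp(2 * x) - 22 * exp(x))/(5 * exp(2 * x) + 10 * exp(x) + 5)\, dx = 2*(-x*exp(x) - 20*exp(x) - 10)/(5*(exp(x) + 1)) + C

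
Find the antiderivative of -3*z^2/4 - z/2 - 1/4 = -z^3/4 - z^2/4 - z/4 + C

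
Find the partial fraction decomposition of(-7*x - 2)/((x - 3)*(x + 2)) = -12/(5*(x + 2)) - 23/(5*(x - 3))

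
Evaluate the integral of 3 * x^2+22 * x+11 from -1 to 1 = 24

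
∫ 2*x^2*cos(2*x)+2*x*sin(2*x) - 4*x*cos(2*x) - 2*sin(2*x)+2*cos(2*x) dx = (x - 1)^2*sin(2*x) + C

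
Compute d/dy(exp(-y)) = -exp(-y)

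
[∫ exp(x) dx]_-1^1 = E - exp(-1)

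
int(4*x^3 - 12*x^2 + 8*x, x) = x^4 - 4*x^3 + 4*x^2 + C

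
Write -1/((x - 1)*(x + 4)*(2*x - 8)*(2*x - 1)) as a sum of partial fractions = -4/(63*(2*x - 1)) + 1/(720*(x + 4)) + 1/(30*(x - 1)) - 1/(336*(x - 4))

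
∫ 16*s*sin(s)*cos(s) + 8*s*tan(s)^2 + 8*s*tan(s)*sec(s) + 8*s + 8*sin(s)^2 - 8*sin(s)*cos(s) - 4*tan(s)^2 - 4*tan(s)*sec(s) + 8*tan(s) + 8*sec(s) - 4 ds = (8*s - 4)*(sin(s)^2 + tan(s) + sec(s)) + C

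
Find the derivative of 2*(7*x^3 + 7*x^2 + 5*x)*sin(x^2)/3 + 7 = 28*x^4*cos(x^2)/3 + 28*x^3*cos(x^2)/3 + 14*x^2*sin(x^2) + 20*x^2*cos(x^2)/3 + 28*x*sin(x^2)/3 + 10*sin(x^2)/3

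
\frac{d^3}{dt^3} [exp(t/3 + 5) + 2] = exp(t/3 + 5)/27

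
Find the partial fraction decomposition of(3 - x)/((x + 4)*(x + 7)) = -10/(3*(x + 7)) + 7/(3*(x + 4))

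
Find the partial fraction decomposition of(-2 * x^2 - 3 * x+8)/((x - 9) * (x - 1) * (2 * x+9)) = -76/(297*(2*x + 9)) - 3/(88*(x - 1)) - 181/(216*(x - 9))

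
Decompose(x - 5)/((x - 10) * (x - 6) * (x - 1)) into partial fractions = -4/(45*(x - 1)) - 1/(20*(x - 6)) + 5/(36*(x - 10))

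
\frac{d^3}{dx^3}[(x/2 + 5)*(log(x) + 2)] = (20 - x)/(2*x^3)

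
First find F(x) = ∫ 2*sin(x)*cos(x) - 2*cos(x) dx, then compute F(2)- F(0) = (-2 + sin(2))*sin(2)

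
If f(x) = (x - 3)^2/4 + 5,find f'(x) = x/2 - 3/2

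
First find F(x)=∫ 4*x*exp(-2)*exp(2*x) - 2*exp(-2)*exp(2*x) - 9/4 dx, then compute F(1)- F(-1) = -9/2 + 4*exp(-4)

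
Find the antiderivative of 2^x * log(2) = 2^x + C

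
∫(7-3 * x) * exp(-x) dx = (3*x - 4)*exp(-x) + C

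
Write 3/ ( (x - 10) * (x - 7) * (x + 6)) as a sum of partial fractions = 3/(208*(x + 6)) - 1/(13*(x - 7)) + 1/(16*(x - 10))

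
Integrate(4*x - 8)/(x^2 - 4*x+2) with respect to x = 2*log((x - 2)^2 - 2) + C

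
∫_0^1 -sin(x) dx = -1 + cos(1)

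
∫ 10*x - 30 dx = 5*x^2 - 30*x + C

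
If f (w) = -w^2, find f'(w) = -2*w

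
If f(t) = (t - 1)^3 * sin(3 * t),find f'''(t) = -27*t^3*cos(3*t) + 81*sqrt(2)*t^2*cos(3*t + pi/4) + 162*t*sin(3*t) - 27*t*cos(3*t) - 75*sin(3*t) - 27*cos(3*t)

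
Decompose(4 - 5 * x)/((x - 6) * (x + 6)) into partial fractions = -17/(6*(x + 6)) - 13/(6*(x - 6))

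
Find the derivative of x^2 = 2*x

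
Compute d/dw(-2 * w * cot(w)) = 2*w/sin(w)^2 - 2/tan(w)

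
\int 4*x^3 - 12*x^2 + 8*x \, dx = x^4 - 4*x^3 + 4*x^2 + C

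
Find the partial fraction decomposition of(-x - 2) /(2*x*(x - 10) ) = -3/(5*(x - 10)) + 1/(10*x)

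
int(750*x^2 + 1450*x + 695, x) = 250*x^3 + 725*x^2 + 695*x + C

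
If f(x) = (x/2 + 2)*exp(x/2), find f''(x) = x*exp(x/2)/8 + exp(x/2)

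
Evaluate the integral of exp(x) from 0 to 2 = -1 + exp(2)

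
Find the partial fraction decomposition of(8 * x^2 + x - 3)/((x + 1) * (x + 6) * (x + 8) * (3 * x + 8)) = -1383/(800*(3*x + 8)) - 501/(224*(x + 8)) + 279/(100*(x + 6)) + 4/(175*(x + 1))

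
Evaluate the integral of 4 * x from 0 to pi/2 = pi^2/2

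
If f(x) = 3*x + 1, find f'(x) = 3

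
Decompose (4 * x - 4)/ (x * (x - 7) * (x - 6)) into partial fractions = -10/(3*(x - 6)) + 24/(7*(x - 7)) - 2/(21*x)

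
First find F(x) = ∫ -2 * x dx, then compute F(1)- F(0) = -1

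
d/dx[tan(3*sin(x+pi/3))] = 3*cos(x + pi/3)/cos(3*sin(x + pi/3))^2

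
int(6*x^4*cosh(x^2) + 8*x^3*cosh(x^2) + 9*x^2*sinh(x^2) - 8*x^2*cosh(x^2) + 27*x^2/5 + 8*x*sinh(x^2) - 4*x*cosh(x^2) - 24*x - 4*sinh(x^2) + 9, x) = 9*x^3/5 - 12*x^2 + 9*x + (3*x^3 + 4*x^2 - 4*x - 2)*sinh(x^2) + C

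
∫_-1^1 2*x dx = 0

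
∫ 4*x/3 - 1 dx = 2*x^2/3 - x + C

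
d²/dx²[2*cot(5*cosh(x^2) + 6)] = -20*(2*x^2*cosh(x^2) - 20*x^2*cos(5*cosh(x^2) + 6)*sinh(x^2)^2/sin(5*cosh(x^2) + 6) + sinh(x^2))/sin(5*cosh(x^2) + 6)^2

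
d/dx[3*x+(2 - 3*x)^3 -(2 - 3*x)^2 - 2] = -81*x^2 + 90*x - 21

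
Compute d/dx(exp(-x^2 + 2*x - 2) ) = (2 - 2*x)*exp(-x^2 + 2*x - 2)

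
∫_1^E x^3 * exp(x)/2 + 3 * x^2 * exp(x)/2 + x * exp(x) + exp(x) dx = -3*E/2 + (2*E + exp(3))*exp(E)/2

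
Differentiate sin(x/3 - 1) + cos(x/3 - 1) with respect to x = sqrt(2)*cos(x/3 - 1 + pi/4)/3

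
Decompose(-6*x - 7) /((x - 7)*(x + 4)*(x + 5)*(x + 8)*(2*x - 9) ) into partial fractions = 32/(2375*(2*x - 9)) + 41/(4500*(x + 8)) - 23/(684*(x + 5)) + 1/(44*(x + 4)) - 49/(9900*(x - 7))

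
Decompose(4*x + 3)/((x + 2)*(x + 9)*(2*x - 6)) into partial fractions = -11/(56*(x + 9)) + 1/(14*(x + 2)) + 1/(8*(x - 3))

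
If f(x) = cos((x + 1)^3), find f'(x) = -3*(x + 1)^2*sin(x^3 + 3*x^2 + 3*x + 1)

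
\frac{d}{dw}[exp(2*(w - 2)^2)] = 4*w*exp(2*w^2 - 8*w + 8) - 8*exp(2*w^2 - 8*w + 8)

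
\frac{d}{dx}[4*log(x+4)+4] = 4/(x + 4)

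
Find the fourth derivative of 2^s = 2^s*log(2)^4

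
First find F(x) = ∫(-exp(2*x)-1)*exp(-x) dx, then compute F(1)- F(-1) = -2*E + 2*exp(-1)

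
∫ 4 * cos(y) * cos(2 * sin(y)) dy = 2*sin(2*sin(y)) + C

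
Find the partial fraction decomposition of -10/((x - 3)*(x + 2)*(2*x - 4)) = -1/(4*(x + 2)) + 5/(4*(x - 2)) - 1/(x - 3)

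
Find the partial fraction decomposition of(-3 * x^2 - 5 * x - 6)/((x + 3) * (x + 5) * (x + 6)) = -28/(x + 6) + 28/(x + 5) - 3/(x + 3)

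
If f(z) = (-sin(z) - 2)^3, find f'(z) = -3*(sin(z) + 2)^2*cos(z)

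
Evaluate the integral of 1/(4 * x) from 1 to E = 1/4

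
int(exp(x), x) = exp(x) + C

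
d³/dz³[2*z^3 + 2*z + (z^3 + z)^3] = 504*z^6 + 630*z^4 + 180*z^2 + 18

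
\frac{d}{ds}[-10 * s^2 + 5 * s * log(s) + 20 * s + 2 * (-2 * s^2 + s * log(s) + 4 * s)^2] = 32*s^3 - 24*s^2*log(s) - 104*s^2 + 4*s*log(s)^2 + 36*s*log(s) + 60*s + 5*log(s) + 25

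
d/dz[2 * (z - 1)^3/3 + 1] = 2*z^2 - 4*z + 2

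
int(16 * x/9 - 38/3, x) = 8*x^2/9 - 38*x/3 + C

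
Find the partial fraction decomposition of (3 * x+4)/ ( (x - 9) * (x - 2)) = -10/(7*(x - 2)) + 31/(7*(x - 9))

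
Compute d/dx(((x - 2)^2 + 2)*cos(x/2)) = -x^2*sin(x/2)/2 + 2*sqrt(2)*x*sin(x/2 + pi/4) - 3*sin(x/2) - 4*cos(x/2)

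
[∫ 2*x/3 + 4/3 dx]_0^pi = -4/3 + (2 + pi)^2/3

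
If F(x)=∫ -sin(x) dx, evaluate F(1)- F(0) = -1 + cos(1)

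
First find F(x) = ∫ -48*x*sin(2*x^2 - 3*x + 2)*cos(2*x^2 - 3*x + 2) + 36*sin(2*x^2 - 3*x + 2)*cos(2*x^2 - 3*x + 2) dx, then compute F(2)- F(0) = 3*cos(8) - 3*cos(4)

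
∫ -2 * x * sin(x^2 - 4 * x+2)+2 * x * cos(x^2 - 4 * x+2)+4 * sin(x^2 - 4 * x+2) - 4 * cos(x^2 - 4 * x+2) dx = sin((x - 2)^2 - 2) + cos((x - 2)^2 - 2) + C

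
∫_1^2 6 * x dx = 9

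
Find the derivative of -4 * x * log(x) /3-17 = -4*log(x)/3 - 4/3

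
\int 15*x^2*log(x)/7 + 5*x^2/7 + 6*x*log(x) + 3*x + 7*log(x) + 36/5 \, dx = x*(25*x^2*log(x) + 105*x*log(x) + 245*log(x) + 7)/35 + C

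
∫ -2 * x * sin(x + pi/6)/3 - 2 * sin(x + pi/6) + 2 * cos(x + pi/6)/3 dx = (2*x/3 + 2)*cos(x + pi/6) + C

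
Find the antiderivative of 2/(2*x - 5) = log(15 - 6*x) + C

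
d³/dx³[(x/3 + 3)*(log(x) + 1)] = (18 - x)/(3*x^3)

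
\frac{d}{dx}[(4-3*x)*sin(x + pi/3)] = -3*x*cos(x + pi/3) - 3*sin(x + pi/3) + 4*cos(x + pi/3)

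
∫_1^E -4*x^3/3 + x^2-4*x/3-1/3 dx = E*(-exp(3) - 2*E - 1 + exp(2))/3 + 1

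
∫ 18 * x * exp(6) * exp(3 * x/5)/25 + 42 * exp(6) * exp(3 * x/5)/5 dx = 6*(x + 10)*exp(3*x/5 + 6)/5 + C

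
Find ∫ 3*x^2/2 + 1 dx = x^3/2 + x + C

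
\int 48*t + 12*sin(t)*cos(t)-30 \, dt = 24*t^2 - 30*t + 6*sin(t)^2 + C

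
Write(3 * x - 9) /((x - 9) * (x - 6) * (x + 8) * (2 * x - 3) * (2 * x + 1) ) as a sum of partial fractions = 7/(1235*(2*x + 1)) - 1/(285*(2*x - 3)) - 11/(22610*(x + 8)) - 1/(546*(x - 6)) + 2/(1615*(x - 9))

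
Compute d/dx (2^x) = 2^x*log(2)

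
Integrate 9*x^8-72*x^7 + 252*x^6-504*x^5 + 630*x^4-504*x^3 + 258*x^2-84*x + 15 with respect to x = x^9 - 9*x^8 + 36*x^7 - 84*x^6 + 126*x^5 - 126*x^4 + 86*x^3 - 42*x^2 + 15*x + C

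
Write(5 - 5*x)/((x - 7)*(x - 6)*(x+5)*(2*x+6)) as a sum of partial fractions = -5/(88*(x + 5)) + 1/(18*(x + 3)) + 25/(198*(x - 6)) - 1/(8*(x - 7))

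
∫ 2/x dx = 2*log(-x) + C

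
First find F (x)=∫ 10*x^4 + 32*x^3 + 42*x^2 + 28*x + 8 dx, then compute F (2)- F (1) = 330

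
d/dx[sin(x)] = cos(x)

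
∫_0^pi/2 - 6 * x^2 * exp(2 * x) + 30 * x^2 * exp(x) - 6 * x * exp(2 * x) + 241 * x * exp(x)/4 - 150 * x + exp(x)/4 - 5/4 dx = -5*pi/8 - 3*(-5*pi/2 + pi*exp(pi/2)/2)^2 + pi*exp(pi/2)/8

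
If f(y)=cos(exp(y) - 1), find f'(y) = -exp(y)*sin(exp(y) - 1)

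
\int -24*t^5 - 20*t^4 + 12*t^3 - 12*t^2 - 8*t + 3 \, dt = -4*t^6 - 4*t^5 + 3*t^4 - 4*t^3 - 4*t^2 + 3*t + C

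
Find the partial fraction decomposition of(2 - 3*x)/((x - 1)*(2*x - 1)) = -1/(2*x - 1) - 1/(x - 1)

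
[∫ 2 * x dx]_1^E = -1 + exp(2)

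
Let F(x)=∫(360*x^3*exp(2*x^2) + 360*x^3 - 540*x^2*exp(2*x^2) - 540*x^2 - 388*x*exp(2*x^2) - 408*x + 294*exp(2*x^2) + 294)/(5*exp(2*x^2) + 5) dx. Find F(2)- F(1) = -228/5 - log(1 + exp(2)) + log(1 + exp(8))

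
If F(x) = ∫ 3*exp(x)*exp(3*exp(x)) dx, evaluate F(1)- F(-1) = -exp(3*exp(-1)) + exp(3*E)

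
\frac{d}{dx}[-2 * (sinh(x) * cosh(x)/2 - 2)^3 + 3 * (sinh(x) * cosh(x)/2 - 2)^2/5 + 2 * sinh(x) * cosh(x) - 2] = -3*(cosh(2*x) - 1)^2*cosh(2*x)/16 + 63*sinh(4*x)/40 - 433*cosh(2*x)/40 - 3*cosh(4*x)/16 - 3/16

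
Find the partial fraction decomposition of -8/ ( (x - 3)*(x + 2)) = 8/(5*(x + 2)) - 8/(5*(x - 3))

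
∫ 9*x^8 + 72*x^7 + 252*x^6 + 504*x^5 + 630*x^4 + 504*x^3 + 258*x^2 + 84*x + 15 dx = x^9 + 9*x^8 + 36*x^7 + 84*x^6 + 126*x^5 + 126*x^4 + 86*x^3 + 42*x^2 + 15*x + C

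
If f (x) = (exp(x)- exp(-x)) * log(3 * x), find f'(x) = (x*exp(2*x)*log(x) + x*exp(2*x)*log(3) + x*log(x) + x*log(3) + exp(2*x) - 1)*exp(-x)/x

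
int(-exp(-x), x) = exp(-x) + C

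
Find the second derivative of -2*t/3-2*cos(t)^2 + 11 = 4*cos(2*t)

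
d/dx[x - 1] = 1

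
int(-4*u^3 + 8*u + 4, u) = -u^4 + 4*u^2 + 4*u + C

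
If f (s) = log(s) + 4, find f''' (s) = 2/s^3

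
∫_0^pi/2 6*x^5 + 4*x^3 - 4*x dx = (-pi/2 + pi^3/8)*(pi + pi^3/8)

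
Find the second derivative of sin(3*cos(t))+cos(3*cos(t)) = -3*sqrt(2)*(3*sin(t)^2*sin(3*cos(t) + pi/4) + cos(t)*cos(3*cos(t) + pi/4))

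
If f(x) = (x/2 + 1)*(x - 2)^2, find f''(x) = 3*x - 2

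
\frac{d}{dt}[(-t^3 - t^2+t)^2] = 6*t^5 + 10*t^4 - 4*t^3 - 6*t^2 + 2*t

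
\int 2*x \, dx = x^2 + C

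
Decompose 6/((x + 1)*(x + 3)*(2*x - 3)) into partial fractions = 8/(15*(2*x - 3)) + 1/(3*(x + 3)) - 3/(5*(x + 1))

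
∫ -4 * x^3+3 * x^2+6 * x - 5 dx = -x^4 + x^3 + 3*x^2 - 5*x + C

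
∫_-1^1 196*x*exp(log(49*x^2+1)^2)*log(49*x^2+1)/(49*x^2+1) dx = 0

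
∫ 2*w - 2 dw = w^2 - 2*w + C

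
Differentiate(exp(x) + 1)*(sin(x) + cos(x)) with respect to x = 2*exp(x)*cos(x) - sin(x) + cos(x)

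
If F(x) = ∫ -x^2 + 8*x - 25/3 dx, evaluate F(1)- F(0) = -14/3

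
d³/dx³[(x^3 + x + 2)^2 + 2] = 120*x^3 + 48*x + 24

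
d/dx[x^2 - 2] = 2*x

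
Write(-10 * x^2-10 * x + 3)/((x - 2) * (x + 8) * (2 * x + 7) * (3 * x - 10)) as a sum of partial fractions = -3819/(5576*(3*x - 10)) - 676/(4059*(2*x + 7)) + 557/(3060*(x + 8)) + 57/(440*(x - 2))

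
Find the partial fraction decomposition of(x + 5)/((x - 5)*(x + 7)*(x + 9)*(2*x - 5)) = -12/(437*(2*x - 5)) + 1/(161*(x + 9)) - 1/(228*(x + 7)) + 1/(84*(x - 5))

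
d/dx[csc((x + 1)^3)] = -6*(x + 1)^2*cos(x^3 + 3*x^2 + 3*x + 1)/(1 - cos(2*x^3 + 6*x^2 + 6*x + 2))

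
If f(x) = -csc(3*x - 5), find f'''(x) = 162*cot(3*x - 5)^3*csc(3*x - 5) + 135*cot(3*x - 5)*csc(3*x - 5)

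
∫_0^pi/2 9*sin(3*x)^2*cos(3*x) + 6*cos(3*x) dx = -3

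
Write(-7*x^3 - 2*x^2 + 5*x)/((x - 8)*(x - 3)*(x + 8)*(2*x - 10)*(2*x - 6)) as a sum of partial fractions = 427/(12584*(x + 8)) - 4303/(6050*(x - 3)) - 24/(55*(x - 3)^2) + 75/(52*(x - 5)) - 153/(200*(x - 8))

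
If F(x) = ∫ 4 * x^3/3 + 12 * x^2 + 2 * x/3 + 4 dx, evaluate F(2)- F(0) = 140/3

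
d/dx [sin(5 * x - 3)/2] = 5*cos(5*x - 3)/2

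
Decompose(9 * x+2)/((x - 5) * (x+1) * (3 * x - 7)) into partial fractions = -207/(80*(3*x - 7)) - 7/(60*(x + 1)) + 47/(48*(x - 5))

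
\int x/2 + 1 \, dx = x^2/4 + x + C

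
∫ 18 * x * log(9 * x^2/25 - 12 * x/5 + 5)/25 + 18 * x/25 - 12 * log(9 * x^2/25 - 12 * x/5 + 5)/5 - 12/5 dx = ((3*x - 10)^2 + 25)*log((3*x - 10)^2/25 + 1)/25 + C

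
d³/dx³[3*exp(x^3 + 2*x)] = 81*x^6*exp(x^3 + 2*x) + 162*x^4*exp(x^3 + 2*x) + 162*x^3*exp(x^3 + 2*x) + 108*x^2*exp(x^3 + 2*x) + 108*x*exp(x^3 + 2*x) + 42*exp(x^3 + 2*x)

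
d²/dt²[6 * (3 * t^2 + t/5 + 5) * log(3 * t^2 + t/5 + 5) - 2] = (2700*t^2*log(3*t^2 + t/5 + 5) + 8100*t^2 + 180*t*log(3*t^2 + t/5 + 5) + 540*t + 4500*log(3*t^2 + t/5 + 5) + 4506)/(75*t^2 + 5*t + 125)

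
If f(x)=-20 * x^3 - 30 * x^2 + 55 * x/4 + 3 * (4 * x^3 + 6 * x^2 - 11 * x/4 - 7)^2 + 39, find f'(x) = 288*x^5 + 720*x^4 + 168*x^3 - 861*x^2 - 4149*x/8 + 517/4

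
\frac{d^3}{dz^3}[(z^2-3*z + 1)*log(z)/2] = (2*z^2 + 3*z + 2)/(2*z^3)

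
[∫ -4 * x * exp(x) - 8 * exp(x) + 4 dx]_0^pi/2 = (-1 + exp(pi/2))*(-2*pi - 4)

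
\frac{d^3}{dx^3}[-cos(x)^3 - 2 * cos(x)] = (27*sin(x)^2 - 23)*sin(x)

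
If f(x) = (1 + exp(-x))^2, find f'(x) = (-2*exp(x) - 2)*exp(-2*x)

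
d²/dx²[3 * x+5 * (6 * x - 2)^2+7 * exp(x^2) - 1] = 28*x^2*exp(x^2) + 14*exp(x^2) + 360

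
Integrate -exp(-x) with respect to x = exp(-x) + C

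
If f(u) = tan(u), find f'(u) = cos(u)^(-2)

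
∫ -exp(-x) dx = exp(-x) + C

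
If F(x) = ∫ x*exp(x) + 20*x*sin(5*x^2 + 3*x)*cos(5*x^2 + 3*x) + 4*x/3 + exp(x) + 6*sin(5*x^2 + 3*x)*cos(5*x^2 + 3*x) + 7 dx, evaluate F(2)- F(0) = sin(26)^2 + 2*exp(2) + 50/3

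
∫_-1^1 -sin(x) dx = 0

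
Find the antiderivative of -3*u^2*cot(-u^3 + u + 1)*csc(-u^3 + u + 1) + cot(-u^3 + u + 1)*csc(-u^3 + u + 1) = -csc(-u^3 + u + 1) + C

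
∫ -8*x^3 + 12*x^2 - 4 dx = -2*x^4 + 4*x^3 - 4*x + C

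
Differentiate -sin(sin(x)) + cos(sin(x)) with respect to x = -sqrt(2)*sin(sin(x) + pi/4)*cos(x)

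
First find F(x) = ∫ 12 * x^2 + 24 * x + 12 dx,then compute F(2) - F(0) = 104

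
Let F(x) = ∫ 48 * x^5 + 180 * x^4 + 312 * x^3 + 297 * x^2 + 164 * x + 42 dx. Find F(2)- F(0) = 4116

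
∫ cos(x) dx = sin(x) + C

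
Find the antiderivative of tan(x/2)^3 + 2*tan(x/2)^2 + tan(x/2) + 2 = (tan(x/2) + 2)^2 + C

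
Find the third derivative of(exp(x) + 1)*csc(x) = (-2*exp(x) - 2*exp(x)*cos(x)/sin(x) + 6*exp(x)/sin(x)^2 - 6*exp(x)*cos(x)/sin(x)^3 + cos(x)/sin(x) - 6*cos(x)/sin(x)^3)/sin(x)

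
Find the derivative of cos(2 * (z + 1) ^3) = -6*(z + 1)^2*sin(2*z^3 + 6*z^2 + 6*z + 2)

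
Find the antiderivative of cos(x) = sin(x) + C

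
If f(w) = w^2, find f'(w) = 2*w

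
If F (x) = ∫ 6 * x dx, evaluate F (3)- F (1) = 24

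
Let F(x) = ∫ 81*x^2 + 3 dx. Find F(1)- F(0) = 30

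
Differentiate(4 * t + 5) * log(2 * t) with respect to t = (4*t*log(t) + 4*t*log(2) + 4*t + 5)/t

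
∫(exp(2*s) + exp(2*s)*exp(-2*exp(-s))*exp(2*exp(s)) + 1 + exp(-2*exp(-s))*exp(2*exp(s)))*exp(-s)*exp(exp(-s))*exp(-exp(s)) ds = 2*sinh(2*sinh(s)) + C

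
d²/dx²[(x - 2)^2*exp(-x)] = (x^2 - 8*x + 14)*exp(-x)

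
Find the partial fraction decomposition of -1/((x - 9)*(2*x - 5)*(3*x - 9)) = -4/(39*(2*x - 5)) + 1/(18*(x - 3)) - 1/(234*(x - 9))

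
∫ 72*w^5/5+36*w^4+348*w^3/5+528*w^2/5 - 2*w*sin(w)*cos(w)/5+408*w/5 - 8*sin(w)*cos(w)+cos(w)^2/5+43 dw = 10*w^3 + 15*w^2 + 25*w + (w/5 + 4)*cos(w)^2 + 3*(2*w^3 + 3*w^2 + 5*w + 3)^2/5 + C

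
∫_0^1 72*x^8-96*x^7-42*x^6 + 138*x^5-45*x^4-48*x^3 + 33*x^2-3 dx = 0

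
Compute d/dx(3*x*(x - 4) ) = 6*x - 12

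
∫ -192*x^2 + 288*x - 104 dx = -64*x^3 + 144*x^2 - 104*x + C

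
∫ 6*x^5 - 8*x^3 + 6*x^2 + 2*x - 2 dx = x^6 - 2*x^4 + 2*x^3 + x^2 - 2*x + C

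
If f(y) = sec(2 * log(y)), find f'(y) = 2*tan(2*log(y))*sec(2*log(y))/y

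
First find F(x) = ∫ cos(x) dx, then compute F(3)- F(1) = -sin(1) + sin(3)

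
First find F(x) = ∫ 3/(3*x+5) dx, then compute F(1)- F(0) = -log(10) + log(16)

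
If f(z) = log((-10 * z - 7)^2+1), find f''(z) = (-200*z^2 - 280*z - 96)/(100*z^4 + 280*z^3 + 296*z^2 + 140*z + 25)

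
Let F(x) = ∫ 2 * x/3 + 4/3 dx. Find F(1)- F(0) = 5/3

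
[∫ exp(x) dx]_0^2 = -1 + exp(2)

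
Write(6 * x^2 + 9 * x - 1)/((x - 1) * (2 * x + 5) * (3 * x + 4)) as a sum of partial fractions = 3/(7*(3*x + 4)) + 8/(7*(2*x + 5)) + 2/(7*(x - 1))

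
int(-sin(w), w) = cos(w) + C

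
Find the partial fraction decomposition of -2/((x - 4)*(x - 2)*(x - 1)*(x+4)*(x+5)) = -1/(189*(x + 5)) + 1/(120*(x + 4)) - 1/(45*(x - 1)) + 1/(42*(x - 2)) - 1/(216*(x - 4))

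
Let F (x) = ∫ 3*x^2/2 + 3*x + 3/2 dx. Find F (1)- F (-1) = 4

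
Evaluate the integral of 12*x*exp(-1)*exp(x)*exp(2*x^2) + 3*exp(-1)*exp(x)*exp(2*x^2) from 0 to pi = -3*exp(-1) + 3*exp(-1 + pi + 2*pi^2)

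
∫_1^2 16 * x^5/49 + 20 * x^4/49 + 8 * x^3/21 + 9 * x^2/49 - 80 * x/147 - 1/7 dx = 48/7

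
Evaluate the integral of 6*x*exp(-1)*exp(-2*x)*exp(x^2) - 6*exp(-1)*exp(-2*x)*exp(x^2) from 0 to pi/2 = -3*exp(-1) + 3*exp(-2 + (-1 + pi/2)^2)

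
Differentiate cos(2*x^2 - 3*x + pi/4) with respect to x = -4*x*sin(2*x^2 - 3*x + pi/4) + 3*sin(2*x^2 - 3*x + pi/4)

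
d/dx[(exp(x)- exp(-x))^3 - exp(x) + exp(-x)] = (3*exp(6*x) - 4*exp(4*x) - 4*exp(2*x) + 3)*exp(-3*x)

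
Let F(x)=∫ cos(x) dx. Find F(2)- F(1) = -sin(1) + sin(2)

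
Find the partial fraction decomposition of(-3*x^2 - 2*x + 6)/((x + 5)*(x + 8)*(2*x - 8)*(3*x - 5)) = 153/(8120*(3*x - 5)) + 85/(1044*(x + 8)) - 59/(1080*(x + 5)) - 25/(756*(x - 4))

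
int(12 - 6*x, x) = -3*x^2 + 12*x + C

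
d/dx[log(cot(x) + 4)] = -1/((cot(x) + 4)*sin(x)^2)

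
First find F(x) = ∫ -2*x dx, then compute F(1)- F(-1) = 0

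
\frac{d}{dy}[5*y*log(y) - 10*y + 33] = 5*log(y) - 5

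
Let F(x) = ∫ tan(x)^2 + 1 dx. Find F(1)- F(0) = tan(1)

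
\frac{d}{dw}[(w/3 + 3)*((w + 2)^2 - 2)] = w^2 + 26*w/3 + 38/3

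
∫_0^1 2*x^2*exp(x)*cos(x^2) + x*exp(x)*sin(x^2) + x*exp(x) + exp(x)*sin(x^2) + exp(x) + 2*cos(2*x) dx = sin(2) + E*sin(1) + E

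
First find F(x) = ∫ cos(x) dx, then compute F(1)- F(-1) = 2*sin(1)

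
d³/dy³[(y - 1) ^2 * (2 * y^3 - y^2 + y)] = 120*y^2 - 120*y + 30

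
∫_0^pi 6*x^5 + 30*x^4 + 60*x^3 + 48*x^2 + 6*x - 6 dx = -1 + (-2 + (1 + pi)^3)^2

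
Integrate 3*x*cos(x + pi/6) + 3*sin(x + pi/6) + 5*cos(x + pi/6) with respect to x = (3*x + 5)*sin(x + pi/6) + C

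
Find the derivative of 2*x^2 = 4*x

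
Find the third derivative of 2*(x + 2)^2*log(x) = (4*x^2 - 8*x + 16)/x^3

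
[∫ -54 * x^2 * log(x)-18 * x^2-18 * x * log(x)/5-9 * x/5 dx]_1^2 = -756*log(2)/5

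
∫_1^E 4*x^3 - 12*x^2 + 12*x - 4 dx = (-1 + E)^4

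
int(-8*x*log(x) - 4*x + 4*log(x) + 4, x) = 4*x*(1 - x)*log(x) + C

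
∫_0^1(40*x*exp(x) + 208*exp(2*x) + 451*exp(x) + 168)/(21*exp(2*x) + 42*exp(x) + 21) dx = 115*E/(21*(1 + E)) + 87/14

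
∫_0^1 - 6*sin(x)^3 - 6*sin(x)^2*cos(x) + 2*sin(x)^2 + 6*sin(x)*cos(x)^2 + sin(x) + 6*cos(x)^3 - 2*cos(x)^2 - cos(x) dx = -(sin(2) + 1) - sin(1) - cos(1) + 4*sqrt(2)*sin(pi/4 + 1)^3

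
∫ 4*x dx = 2*x^2 + C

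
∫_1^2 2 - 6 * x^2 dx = -12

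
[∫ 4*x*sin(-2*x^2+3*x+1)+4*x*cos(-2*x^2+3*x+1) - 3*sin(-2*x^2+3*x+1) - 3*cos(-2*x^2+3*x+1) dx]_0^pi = -cos(1 - 2*pi^2) - cos(1) + sin(1 - 2*pi^2) + sin(1)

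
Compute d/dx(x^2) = 2*x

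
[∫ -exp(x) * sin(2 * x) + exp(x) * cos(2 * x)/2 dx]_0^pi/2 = -exp(pi/2)/2 - 1/2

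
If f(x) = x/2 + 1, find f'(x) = 1/2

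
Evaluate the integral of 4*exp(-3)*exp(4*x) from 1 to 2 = -E + exp(5)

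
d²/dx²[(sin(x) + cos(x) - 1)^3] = 6*(-3*sqrt(2)*sin(x)*cos(x + pi/4) + 4*cos(x) - 3)*sin(x)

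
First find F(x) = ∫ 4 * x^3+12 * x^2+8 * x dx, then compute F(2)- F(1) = 55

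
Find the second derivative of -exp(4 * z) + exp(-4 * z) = (16 - 16*exp(8*z))*exp(-4*z)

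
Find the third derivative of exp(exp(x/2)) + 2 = exp(x/2 + exp(x/2))/8 + 3*exp(x + exp(x/2))/8 + exp(3*x/2 + exp(x/2))/8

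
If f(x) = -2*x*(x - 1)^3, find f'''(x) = 36 - 48*x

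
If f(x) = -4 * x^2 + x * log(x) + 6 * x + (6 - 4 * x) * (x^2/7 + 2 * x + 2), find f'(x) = -12*x^2/7 - 156*x/7 + log(x) + 11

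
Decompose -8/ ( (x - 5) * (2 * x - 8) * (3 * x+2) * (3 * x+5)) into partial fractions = 3/(85*(3*x + 5)) - 6/(119*(3*x + 2)) + 2/(119*(x - 4)) - 1/(85*(x - 5))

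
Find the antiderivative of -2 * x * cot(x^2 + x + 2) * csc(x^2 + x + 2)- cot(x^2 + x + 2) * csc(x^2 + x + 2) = csc(x^2 + x + 2) + C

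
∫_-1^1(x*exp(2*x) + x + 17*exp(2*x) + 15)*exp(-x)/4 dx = -8*exp(-1) + 8*E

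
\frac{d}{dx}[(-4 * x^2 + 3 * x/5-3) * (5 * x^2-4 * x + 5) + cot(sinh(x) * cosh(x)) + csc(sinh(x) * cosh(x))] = -80*x^3 + 57*x^2 - 374*x/5 + 15 - 2*cos(sinh(x)*cosh(x))*cosh(x)^2/sin(sinh(x)*cosh(x))^2 + cos(sinh(x)*cosh(x))/sin(sinh(x)*cosh(x))^2 - 2*cosh(x)^2/sin(sinh(x)*cosh(x))^2 + sin(sinh(x)*cosh(x))^(-2)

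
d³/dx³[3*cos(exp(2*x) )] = 24*(exp(4*x)*sin(exp(2*x)) - 3*exp(2*x)*cos(exp(2*x)) - sin(exp(2*x)))*exp(2*x)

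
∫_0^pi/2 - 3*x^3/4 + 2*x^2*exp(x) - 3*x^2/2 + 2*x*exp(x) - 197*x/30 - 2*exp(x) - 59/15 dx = -3*(pi/6 + pi^2/16 + 2)^2 + pi/30 + pi^2/80 + pi*(-2 + pi)*exp(pi/2)/2 + 12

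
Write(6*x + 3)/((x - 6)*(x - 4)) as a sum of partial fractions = -27/(2*(x - 4)) + 39/(2*(x - 6))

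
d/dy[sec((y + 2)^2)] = 2*y*tan(y^2 + 4*y + 4)*sec(y^2 + 4*y + 4) + 4*tan(y^2 + 4*y + 4)*sec(y^2 + 4*y + 4)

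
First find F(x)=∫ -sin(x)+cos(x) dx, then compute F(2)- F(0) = -1 + cos(2) + sin(2)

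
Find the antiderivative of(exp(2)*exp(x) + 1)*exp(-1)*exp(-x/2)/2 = 2*sinh(x/2 + 1) + C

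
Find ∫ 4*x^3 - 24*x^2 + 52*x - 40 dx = x^4 - 8*x^3 + 26*x^2 - 40*x + C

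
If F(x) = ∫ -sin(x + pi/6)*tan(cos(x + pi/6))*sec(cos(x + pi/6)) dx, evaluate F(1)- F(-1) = -sec(sin(1 + pi/3)) + sec(cos(pi/6 + 1))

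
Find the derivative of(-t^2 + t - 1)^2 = 4*t^3 - 6*t^2 + 6*t - 2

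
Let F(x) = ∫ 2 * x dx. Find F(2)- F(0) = 4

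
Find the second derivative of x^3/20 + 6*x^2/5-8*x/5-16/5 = 3*x/10 + 12/5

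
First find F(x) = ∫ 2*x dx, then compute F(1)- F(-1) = 0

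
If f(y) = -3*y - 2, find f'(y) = -3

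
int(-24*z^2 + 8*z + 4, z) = -8*z^3 + 4*z^2 + 4*z + C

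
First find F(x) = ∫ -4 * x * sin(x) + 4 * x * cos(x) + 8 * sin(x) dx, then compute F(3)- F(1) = 8*cos(3) + 8*sin(3)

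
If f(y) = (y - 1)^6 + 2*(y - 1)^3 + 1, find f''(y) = 30*y^4 - 120*y^3 + 180*y^2 - 108*y + 18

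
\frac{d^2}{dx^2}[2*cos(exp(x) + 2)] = -2*(exp(x)*cos(exp(x) + 2) + sin(exp(x) + 2))*exp(x)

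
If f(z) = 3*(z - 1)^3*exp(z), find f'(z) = 3*z^3*exp(z) - 9*z*exp(z) + 6*exp(z)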